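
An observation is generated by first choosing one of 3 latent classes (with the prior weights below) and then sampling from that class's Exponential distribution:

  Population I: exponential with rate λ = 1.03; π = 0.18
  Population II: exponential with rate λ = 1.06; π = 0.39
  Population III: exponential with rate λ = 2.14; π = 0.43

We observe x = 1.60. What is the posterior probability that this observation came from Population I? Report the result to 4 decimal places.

0.2522

By Bayes' theorem, P(k | x) = w_k f_k(x) / Σ_j w_j f_j(x).
Exponential densities:
  p_I = 0.198207
  p_II = 0.194421
  p_III = 0.0697252
Prior × likelihood for each component:
  w_I·p_I = 0.18 × 0.198207 = 0.0356773
  w_II·p_II = 0.39 × 0.194421 = 0.0758241
  w_III·p_III = 0.43 × 0.0697252 = 0.0299818
Normaliser: 0.0356773 + 0.0758241 + 0.0299818 = 0.141483
So the posterior for Population I is 0.0356773 / 0.141483 ≈ 0.2522.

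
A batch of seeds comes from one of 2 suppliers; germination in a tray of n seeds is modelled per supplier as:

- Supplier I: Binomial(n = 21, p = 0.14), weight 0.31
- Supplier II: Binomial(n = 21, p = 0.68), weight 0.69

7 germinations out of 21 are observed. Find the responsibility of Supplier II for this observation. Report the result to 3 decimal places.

Posterior ∝ prior × likelihood, so P(k | x) ∝ π_k f_k(x); normalise over all components.
Component likelihoods at x = 7 germinations out of 21:
  f_I = C(21,7)·0.14^7·0.86^14 = 116280·1.05414e-06·0.121054 = 0.0148381
  f_II = C(21,7)·0.68^7·0.32^14 = 116280·0.0672299·1.18059e-07 = 0.000922926
Weight by the priors:
  π_I·f_I = 0.31 × 0.0148381 = 0.00459982
  π_II·f_II = 0.69 × 0.000922926 = 0.000636819
Evidence: 0.00459982 + 0.000636819 = 0.00523664
P(Supplier II | data) = 0.000636819 / 0.00523664 ≈ 0.122

0.122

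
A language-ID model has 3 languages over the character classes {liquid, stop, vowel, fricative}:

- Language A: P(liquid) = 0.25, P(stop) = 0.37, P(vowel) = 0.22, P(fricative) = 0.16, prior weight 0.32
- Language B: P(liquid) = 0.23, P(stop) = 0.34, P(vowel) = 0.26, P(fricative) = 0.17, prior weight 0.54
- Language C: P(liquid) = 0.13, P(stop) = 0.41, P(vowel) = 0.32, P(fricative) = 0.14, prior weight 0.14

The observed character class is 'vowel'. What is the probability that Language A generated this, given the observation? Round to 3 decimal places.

0.275

P(component k | x) = w_k·f_k(x) / marginal(x), where marginal(x) = Σ_j w_j·f_j(x).
Component likelihoods at x = 'vowel':
  f_A = 0.22
  f_B = 0.26
  f_C = 0.32
Prior × likelihood for each component:
  w_A·f_A = 0.32 × 0.22 = 0.0704
  w_B·f_B = 0.54 × 0.26 = 0.1404
  w_C·f_C = 0.14 × 0.32 = 0.0448
Marginal: 0.0704 + 0.1404 + 0.0448 = 0.2556
P(Language A | 'vowel') ≈ 0.275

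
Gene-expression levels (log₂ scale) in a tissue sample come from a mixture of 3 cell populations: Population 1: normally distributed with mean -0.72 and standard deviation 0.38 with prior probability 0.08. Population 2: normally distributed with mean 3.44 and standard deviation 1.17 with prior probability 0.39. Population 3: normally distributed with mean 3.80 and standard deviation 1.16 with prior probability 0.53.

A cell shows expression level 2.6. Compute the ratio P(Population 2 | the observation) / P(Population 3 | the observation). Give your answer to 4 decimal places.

0.9627

Posterior odds = (π_i f_i(x)) / (π_j f_j(x)); the normalising sum cancels.
Evaluate each component's likelihood at the observed value:
  p_1 = 2.79096e-17
  p_2 = 0.263509
  p_3 = 0.201405
0.102769 / 0.106745 ≈ 0.9627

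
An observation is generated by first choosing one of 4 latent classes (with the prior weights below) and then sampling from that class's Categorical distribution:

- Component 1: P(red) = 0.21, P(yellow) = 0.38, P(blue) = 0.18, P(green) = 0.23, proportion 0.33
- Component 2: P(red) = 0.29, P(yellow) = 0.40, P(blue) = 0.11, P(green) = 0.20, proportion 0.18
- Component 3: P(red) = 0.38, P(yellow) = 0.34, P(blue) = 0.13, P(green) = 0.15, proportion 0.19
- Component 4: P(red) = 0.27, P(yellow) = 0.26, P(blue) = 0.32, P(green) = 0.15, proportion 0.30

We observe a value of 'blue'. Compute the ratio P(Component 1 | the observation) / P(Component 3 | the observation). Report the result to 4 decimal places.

2.4049

Since P(k|x) ∝ π_k f_k(x), the posterior odds are π_i f_i(x) / (π_j f_j(x)).
Evaluate each component's likelihood at the observed value:
  f_1 = 0.18
  f_2 = 0.11
  f_3 = 0.13
  f_4 = 0.32
Posterior odds = (π_1·f_1) / (π_3·f_3) = (0.33·0.18) / (0.19·0.13) = 0.0594 / 0.0247 ≈ 2.4049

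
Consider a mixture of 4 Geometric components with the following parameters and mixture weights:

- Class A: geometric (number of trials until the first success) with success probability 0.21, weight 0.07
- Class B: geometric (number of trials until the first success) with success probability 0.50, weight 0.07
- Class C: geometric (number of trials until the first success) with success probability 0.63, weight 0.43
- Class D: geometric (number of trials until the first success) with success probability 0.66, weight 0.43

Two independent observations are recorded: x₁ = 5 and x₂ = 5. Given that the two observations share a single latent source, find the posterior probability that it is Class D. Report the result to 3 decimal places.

0.053

P(component k | x) = π_k·f_k(x) / marginal(x), where marginal(x) = Σ_j π_j·f_j(x).
Since both observations come from the same component, the likelihood for component k is f_k(x₁)·f_k(x₂).
  L_A = [0.21·(1−0.21)^4 = 0.21·0.389501 = 0.0817952] × [0.0817952] = 0.00669045
  L_B = [0.50·(1−0.50)^4 = 0.50·0.0625 = 0.03125] × [0.03125] = 0.000976562
  L_C = [0.63·(1−0.63)^4 = 0.63·0.0187416 = 0.0118072] × [0.0118072] = 0.00013941
  L_D = [0.66·(1−0.66)^4 = 0.66·0.0133634 = 0.00881982] × [0.00881982] = 7.77892e-05
Unnormalised posteriors:
  π_A·L_A = 0.07 × 0.00669045 = 0.000468331
  π_B·L_B = 0.07 × 0.000976562 = 6.83594e-05
  π_C·L_C = 0.43 × 0.00013941 = 5.99464e-05
  π_D·L_D = 0.43 × 7.77892e-05 = 3.34493e-05
Denominator: 0.000468331 + 6.83594e-05 + 5.99464e-05 + 3.34493e-05 = 0.000630087
P(Class D | data) ≈ 0.053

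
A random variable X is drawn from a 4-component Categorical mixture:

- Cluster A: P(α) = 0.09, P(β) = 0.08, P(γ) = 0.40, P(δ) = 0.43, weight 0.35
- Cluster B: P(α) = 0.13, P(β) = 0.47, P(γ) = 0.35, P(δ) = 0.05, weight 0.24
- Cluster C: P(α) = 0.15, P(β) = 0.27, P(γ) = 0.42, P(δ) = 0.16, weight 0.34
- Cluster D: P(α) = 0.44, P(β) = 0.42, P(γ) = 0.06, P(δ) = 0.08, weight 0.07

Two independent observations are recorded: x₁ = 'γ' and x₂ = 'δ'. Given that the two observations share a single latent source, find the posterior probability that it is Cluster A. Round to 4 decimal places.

Apply Bayes' rule: the posterior for each component is proportional to its prior times its likelihood at x.
Since both observations come from the same component, the likelihood for component k is f_k(x₁)·f_k(x₂).
  p_A = [0.4] × [0.43] = 0.172
  p_B = [0.35] × [0.05] = 0.0175
  p_C = [0.42] × [0.16] = 0.0672
  p_D = [0.06] × [0.08] = 0.0048
Weight by the priors:
  w_A·p_A = 0.35 × 0.172 = 0.0602
  w_B·p_B = 0.24 × 0.0175 = 0.0042
  w_C·p_C = 0.34 × 0.0672 = 0.022848
  w_D·p_D = 0.07 × 0.0048 = 0.000336
Evidence: 0.0602 + 0.0042 + 0.022848 + 0.000336 = 0.087584
P(Cluster A | data) = 0.0602 / 0.087584 ≈ 0.6873

0.6873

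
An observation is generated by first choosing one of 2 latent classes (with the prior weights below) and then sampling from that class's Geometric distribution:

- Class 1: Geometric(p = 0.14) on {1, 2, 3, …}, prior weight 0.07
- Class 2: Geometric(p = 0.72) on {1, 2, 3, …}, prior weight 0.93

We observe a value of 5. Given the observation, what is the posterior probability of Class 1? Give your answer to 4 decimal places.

Posterior ∝ prior × likelihood, so P(k | x) ∝ P(Z=k) f_k(x); normalise over all components.
Evaluate each component's likelihood at the observed value:
  p_1 = 0.0765811
  p_2 = 0.00442552
Weight by the priors:
  P(Z=1)·p_1 = 0.07 × 0.0765811 = 0.00536068
  P(Z=2)·p_2 = 0.93 × 0.00442552 = 0.00411574
Marginal: 0.00536068 + 0.00411574 = 0.00947642
P(Class 1 | 5) = 0.00536068 / 0.00947642 ≈ 0.5657

0.5657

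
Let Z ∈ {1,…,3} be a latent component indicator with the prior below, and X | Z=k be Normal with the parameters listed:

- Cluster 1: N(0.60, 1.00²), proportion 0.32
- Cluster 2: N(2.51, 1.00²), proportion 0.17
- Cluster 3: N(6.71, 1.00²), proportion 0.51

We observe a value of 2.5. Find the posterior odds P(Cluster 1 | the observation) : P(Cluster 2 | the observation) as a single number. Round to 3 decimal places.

The posterior odds equal the prior odds times the likelihood ratio: (π_i/π_j)·(f_i(x)/f_j(x)).
Component likelihoods at x = 2.5:
  f_1 = 0.0656158
  f_2 = 0.398922
  f_3 = 5.65159e-05
0.0209971 / 0.0678168 ≈ 0.310

0.310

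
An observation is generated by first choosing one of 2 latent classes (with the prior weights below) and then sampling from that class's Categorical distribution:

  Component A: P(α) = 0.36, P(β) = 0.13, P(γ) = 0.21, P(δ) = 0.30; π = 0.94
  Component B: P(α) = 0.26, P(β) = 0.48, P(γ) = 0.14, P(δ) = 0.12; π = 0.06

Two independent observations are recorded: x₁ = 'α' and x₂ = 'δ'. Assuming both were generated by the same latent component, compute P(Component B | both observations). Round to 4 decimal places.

0.0181

The responsibility of component k is π_k f_k(x) divided by Σ_j π_j f_j(x).
Since both observations come from the same component, the likelihood for component k is f_k(x₁)·f_k(x₂).
  f_A = [P(α | comp) = 0.36] × [0.3] = 0.108
  f_B = [P(α | comp) = 0.26] × [0.12] = 0.0312
Weight by the priors:
  π_A·f_A = 0.94 × 0.108 = 0.10152
  π_B·f_B = 0.06 × 0.0312 = 0.001872
Denominator: 0.10152 + 0.001872 = 0.103392
So the posterior for Component B is 0.001872 / 0.103392 ≈ 0.0181.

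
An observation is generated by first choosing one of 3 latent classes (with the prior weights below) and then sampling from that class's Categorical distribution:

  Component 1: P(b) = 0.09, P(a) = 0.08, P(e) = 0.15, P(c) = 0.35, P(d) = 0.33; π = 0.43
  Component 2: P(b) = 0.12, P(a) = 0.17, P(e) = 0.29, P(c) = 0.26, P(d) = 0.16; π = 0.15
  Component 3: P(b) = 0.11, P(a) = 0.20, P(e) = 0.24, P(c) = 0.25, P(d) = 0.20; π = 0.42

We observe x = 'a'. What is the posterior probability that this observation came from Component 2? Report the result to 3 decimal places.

0.177

Posterior ∝ prior × likelihood, so P(k | x) ∝ P(Z=k) f_k(x); normalise over all components.
Evaluate each component's likelihood at the observed value:
  p_1 = P(a | comp) = 0.08
  p_2 = P(a | comp) = 0.17
  p_3 = P(a | comp) = 0.20
Prior × likelihood for each component:
  P(Z=1)·p_1 = 0.43 × 0.08 = 0.0344
  P(Z=2)·p_2 = 0.15 × 0.17 = 0.0255
  P(Z=3)·p_3 = 0.42 × 0.2 = 0.084
Denominator: 0.0344 + 0.0255 + 0.084 = 0.1439
So the posterior for Component 2 is 0.0255 / 0.1439 ≈ 0.177.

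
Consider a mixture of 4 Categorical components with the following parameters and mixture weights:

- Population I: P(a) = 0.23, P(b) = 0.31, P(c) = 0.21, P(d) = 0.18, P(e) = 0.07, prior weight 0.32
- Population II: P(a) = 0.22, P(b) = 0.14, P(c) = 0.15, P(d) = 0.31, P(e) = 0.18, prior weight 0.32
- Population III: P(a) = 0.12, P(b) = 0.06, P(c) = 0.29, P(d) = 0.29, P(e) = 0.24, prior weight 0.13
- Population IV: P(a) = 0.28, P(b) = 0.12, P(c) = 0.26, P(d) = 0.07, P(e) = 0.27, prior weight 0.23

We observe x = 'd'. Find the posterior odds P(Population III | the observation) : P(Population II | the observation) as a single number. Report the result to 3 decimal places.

The posterior odds equal the prior odds times the likelihood ratio: (π_i/π_j)·(f_i(x)/f_j(x)).
Categorical probabilities:
  L_I = P(d | comp) = 0.18
  L_II = P(d | comp) = 0.31
  L_III = P(d | comp) = 0.29
  L_IV = P(d | comp) = 0.07
Posterior odds = (π_III·L_III) / (π_II·L_II) = (0.13·0.29) / (0.32·0.31) = 0.0377 / 0.0992 ≈ 0.380

0.380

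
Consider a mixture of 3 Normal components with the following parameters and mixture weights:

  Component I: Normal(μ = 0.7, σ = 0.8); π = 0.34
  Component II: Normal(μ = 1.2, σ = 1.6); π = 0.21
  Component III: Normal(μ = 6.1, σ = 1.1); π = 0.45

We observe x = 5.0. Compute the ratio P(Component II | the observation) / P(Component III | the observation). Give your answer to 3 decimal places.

0.032

Only the two components matter; the odds are (w_i f_i(x)) / (w_j f_j(x)).
Normal densities:
  L_I = (1/(0.8·√(2π)))·exp(−(5.0−0.7)²/(2·0.8²)) = 0.498678·exp(-14.44531) = 2.65644e-07
  L_II = (1/(1.6·√(2π)))·exp(−(5.0−1.2)²/(2·1.6²)) = 0.249339·exp(-2.82031) = 0.0148574
  L_III = (1/(1.1·√(2π)))·exp(−(5.0−6.1)²/(2·1.1²)) = 0.362675·exp(-0.50000) = 0.219973
Odds = (0.21/0.45) × (0.0148574/0.219973) = 0.466667 × 0.067542 ≈ 0.032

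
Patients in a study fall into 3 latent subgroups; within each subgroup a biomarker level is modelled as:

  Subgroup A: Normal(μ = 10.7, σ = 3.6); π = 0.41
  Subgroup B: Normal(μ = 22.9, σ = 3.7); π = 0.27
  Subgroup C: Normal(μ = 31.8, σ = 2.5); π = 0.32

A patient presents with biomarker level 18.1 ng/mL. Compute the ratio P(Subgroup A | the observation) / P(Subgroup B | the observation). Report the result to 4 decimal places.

Posterior odds = (π_i f_i(x)) / (π_j f_j(x)); the normalising sum cancels.
Normal densities:
  f_A = (1/(3.6·√(2π)))·exp(−(18.1−10.7)²/(2·3.6²)) = 0.110817·exp(-2.11265) = 0.0133996
  f_B = (1/(3.7·√(2π)))·exp(−(18.1−22.9)²/(2·3.7²)) = 0.107822·exp(-0.84149) = 0.0464787
  f_C = (1/(2.5·√(2π)))·exp(−(18.1−31.8)²/(2·2.5²)) = 0.159577·exp(-15.01520) = 4.80786e-08
Odds = (0.41/0.27) × (0.0133996/0.0464787) = 1.51852 × 0.288297 ≈ 0.4378

0.4378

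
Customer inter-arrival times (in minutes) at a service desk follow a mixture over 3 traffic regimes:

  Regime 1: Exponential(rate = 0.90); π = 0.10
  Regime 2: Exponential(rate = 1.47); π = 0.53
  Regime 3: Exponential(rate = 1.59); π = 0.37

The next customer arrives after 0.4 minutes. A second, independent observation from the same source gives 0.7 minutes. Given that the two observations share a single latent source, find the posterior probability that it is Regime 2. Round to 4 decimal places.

0.5411

The responsibility of component k is π_k f_k(x) divided by Σ_j π_j f_j(x).
Since both observations come from the same component, the likelihood for component k is f_k(x₁)·f_k(x₂).
  f_1 = [0.90·e^(−0.90·0.4) = 0.90·e^(−0.3600) = 0.627909] × [0.479333] = 0.300977
  f_2 = [1.47·e^(−1.47·0.4) = 1.47·e^(−0.5880) = 0.816492] × [0.525325] = 0.428924
  f_3 = [1.59·e^(−1.59·0.4) = 1.59·e^(−0.6360) = 0.841755] × [0.522429] = 0.439757
Unnormalised posteriors:
  π_1·f_1 = 0.10 × 0.300977 = 0.0300977
  π_2·f_2 = 0.53 × 0.428924 = 0.22733
  π_3·f_3 = 0.37 × 0.439757 = 0.16271
Marginal: 0.0300977 + 0.22733 + 0.16271 = 0.420138
Responsibility of Regime 2: 0.22733 / 0.420138 ≈ 0.5411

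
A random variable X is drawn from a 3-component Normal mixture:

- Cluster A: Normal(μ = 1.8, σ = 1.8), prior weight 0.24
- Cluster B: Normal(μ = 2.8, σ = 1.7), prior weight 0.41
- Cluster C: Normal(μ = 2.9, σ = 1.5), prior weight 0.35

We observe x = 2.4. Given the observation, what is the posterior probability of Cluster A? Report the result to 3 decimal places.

Apply Bayes' rule: the posterior for each component is proportional to its prior times its likelihood at x.
Normal densities:
  f_A = (1/(1.8·√(2π)))·exp(−(2.4−1.8)²/(2·1.8²)) = 0.221635·exp(-0.05556) = 0.209657
  f_B = (1/(1.7·√(2π)))·exp(−(2.4−2.8)²/(2·1.7²)) = 0.234672·exp(-0.02768) = 0.228265
  f_C = (1/(1.5·√(2π)))·exp(−(2.4−2.9)²/(2·1.5²)) = 0.265962·exp(-0.05556) = 0.251589
Prior × likelihood for each component:
  π_A·f_A = 0.24 × 0.209657 = 0.0503178
  π_B·f_B = 0.41 × 0.228265 = 0.0935886
  π_C·f_C = 0.35 × 0.251589 = 0.0880561
Denominator: 0.0503178 + 0.0935886 + 0.0880561 = 0.231962
So the posterior for Cluster A is 0.0503178 / 0.231962 ≈ 0.217.

0.217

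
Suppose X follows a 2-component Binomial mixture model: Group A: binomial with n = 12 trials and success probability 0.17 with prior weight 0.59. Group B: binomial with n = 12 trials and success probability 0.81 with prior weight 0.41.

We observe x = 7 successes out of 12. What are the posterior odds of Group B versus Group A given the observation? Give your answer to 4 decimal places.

The posterior odds equal the prior odds times the likelihood ratio: (π_i/π_j)·(f_i(x)/f_j(x)).
Evaluate each component's likelihood at the observed value:
  f_A = C(12,7)·0.17^7·0.83^5 = 792·4.10339e-06·0.393904 = 0.00128014
  f_B = C(12,7)·0.81^7·0.19^5 = 792·0.228768·0.00024761 = 0.044863
Posterior odds = (π_B·f_B) / (π_A·f_A) = (0.41·0.044863) / (0.59·0.00128014) = 0.0183938 / 0.000755284 ≈ 24.3535

24.3535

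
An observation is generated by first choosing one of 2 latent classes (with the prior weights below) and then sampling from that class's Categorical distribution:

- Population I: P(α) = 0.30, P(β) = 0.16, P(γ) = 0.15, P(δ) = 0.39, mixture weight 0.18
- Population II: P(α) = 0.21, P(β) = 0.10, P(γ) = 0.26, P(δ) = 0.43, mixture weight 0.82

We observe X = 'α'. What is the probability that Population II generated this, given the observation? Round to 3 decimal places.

Apply Bayes' rule: the posterior for each component is proportional to its prior times its likelihood at x.
Component likelihoods at x = 'α':
  L_I = P(α | comp) = 0.30
  L_II = P(α | comp) = 0.21
Multiply by the mixture weights:
  w_I·L_I = 0.18 × 0.3 = 0.054
  w_II·L_II = 0.82 × 0.21 = 0.1722
Marginal: 0.054 + 0.1722 = 0.2262
Responsibility of Population II: 0.1722 / 0.2262 ≈ 0.761

0.761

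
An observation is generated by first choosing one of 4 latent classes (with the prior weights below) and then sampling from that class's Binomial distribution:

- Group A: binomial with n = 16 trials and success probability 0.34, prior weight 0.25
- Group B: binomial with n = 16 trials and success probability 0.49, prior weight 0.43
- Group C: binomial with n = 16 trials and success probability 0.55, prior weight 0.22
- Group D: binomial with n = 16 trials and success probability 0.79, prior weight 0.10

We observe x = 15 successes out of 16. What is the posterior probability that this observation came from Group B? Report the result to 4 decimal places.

0.0079

Apply Bayes' rule: the posterior for each component is proportional to its prior times its likelihood at x.
Component likelihoods at x = 15 successes out of 16:
  p_A = 9.90484e-07
  p_B = 0.000183921
  p_C = 0.000917852
  p_D = 0.0978916
Unnormalised posteriors:
  P(Z=A)·p_A = 0.25 × 9.90484e-07 = 2.47621e-07
  P(Z=B)·p_B = 0.43 × 0.000183921 = 7.9086e-05
  P(Z=C)·p_C = 0.22 × 0.000917852 = 0.000201928
  P(Z=D)·p_D = 0.10 × 0.0978916 = 0.00978916
Sum: 2.47621e-07 + 7.9086e-05 + 0.000201928 + 0.00978916 = 0.0100704
Responsibility of Group B: 7.9086e-05 / 0.0100704 ≈ 0.0079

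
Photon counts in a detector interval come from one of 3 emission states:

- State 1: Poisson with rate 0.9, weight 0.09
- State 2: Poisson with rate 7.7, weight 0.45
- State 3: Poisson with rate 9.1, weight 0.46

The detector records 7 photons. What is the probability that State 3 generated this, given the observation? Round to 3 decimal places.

By Bayes' theorem, P(k | x) = π_k f_k(x) / Σ_j π_j f_j(x).
Evaluate each component's likelihood at the observed value:
  f_1 = 3.85835e-05
  f_2 = 0.144191
  f_3 = 0.114493
Multiply by the mixture weights:
  π_1·f_1 = 0.09 × 3.85835e-05 = 3.47252e-06
  π_2·f_2 = 0.45 × 0.144191 = 0.0648858
  π_3·f_3 = 0.46 × 0.114493 = 0.0526668
Denominator: 3.47252e-06 + 0.0648858 + 0.0526668 = 0.117556
So the posterior for State 3 is 0.0526668 / 0.117556 ≈ 0.448.

0.448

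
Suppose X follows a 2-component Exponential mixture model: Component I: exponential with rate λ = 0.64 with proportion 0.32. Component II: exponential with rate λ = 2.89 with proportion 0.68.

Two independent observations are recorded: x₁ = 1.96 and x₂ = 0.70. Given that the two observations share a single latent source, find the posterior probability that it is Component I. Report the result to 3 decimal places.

Apply Bayes' rule: the posterior for each component is proportional to its prior times its likelihood at x.
Since both observations come from the same component, the likelihood for component k is f_k(x₁)·f_k(x₂).
  p_I = [0.64·e^(−0.64·1.96) = 0.64·e^(−1.2544) = 0.182558] × [0.408899] = 0.0746478
  p_II = [2.89·e^(−2.89·1.96) = 2.89·e^(−5.6644) = 0.0100203] × [0.382226] = 0.00383001
Multiply by the mixture weights:
  w_I·p_I = 0.32 × 0.0746478 = 0.0238873
  w_II·p_II = 0.68 × 0.00383001 = 0.00260441
Denominator: 0.0238873 + 0.00260441 = 0.0264917
P(Component I | x) ≈ 0.902

0.902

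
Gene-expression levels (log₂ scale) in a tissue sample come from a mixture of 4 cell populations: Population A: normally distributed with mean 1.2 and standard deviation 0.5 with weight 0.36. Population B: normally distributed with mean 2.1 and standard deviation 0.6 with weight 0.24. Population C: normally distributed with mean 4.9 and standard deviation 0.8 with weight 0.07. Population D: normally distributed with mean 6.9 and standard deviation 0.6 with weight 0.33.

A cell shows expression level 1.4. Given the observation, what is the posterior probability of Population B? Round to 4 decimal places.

Posterior ∝ prior × likelihood, so P(k | x) ∝ π_k f_k(x); normalise over all components.
Normal densities:
  L_A = 0.73654
  L_B = 0.336664
  L_C = 3.47925e-05
  L_D = 3.77015e-19
Unnormalised posteriors:
  π_A·L_A = 0.36 × 0.73654 = 0.265155
  π_B·L_B = 0.24 × 0.336664 = 0.0807995
  π_C·L_C = 0.07 × 3.47925e-05 = 2.43548e-06
  π_D·L_D = 0.33 × 3.77015e-19 = 1.24415e-19
Denominator: 0.265155 + 0.0807995 + 2.43548e-06 + 1.24415e-19 = 0.345956
P(Population B | 1.4) ≈ 0.2336

0.2336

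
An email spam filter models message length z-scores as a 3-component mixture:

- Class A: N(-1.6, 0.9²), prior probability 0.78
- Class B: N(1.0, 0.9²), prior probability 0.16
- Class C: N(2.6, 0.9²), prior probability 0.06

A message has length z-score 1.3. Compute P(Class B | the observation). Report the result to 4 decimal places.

0.8559

By Bayes' theorem, P(k | x) = w_k f_k(x) / Σ_j w_j f_j(x).
Component likelihoods at x = 1.3:
  L_A = (1/(0.9·√(2π)))·exp(−(1.3−-1.6)²/(2·0.9²)) = 0.443269·exp(-5.19136) = 0.00246655
  L_B = (1/(0.9·√(2π)))·exp(−(1.3−1.0)²/(2·0.9²)) = 0.443269·exp(-0.05556) = 0.419315
  L_C = (1/(0.9·√(2π)))·exp(−(1.3−2.6)²/(2·0.9²)) = 0.443269·exp(-1.04321) = 0.156173
Prior × likelihood for each component:
  w_A·L_A = 0.78 × 0.00246655 = 0.00192391
  w_B·L_B = 0.16 × 0.419315 = 0.0670904
  w_C·L_C = 0.06 × 0.156173 = 0.00937041
Sum: 0.00192391 + 0.0670904 + 0.00937041 = 0.0783847
Responsibility of Class B: 0.0670904 / 0.0783847 ≈ 0.8559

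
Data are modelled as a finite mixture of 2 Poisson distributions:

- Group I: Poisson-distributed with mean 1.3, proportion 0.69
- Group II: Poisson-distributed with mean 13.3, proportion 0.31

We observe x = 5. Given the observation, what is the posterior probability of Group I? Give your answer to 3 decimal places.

0.764

Posterior ∝ prior × likelihood, so P(k | x) ∝ π_k f_k(x); normalise over all components.
Component likelihoods at x = 5:
  p_I = e^(−1.3)·1.3^5/5! = 0.00843243
  p_II = e^(−13.3)·13.3^5/5! = 0.00580711
Weight by the priors:
  π_I·p_I = 0.69 × 0.00843243 = 0.00581838
  π_II·p_II = 0.31 × 0.00580711 = 0.00180021
Marginal: 0.00581838 + 0.00180021 = 0.00761858
P(Group I | the observation) = 0.00581838 / 0.00761858 ≈ 0.764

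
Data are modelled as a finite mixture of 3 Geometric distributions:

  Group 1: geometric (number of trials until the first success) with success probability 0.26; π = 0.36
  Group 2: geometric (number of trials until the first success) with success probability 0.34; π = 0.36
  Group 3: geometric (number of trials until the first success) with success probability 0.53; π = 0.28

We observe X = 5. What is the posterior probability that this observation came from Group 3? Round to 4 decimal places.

The responsibility of component k is π_k f_k(x) divided by Σ_j π_j f_j(x).
Evaluate each component's likelihood at the observed value:
  L_1 = 0.0779651
  L_2 = 0.0645141
  L_3 = 0.0258623
Unnormalised posteriors:
  π_1·L_1 = 0.36 × 0.0779651 = 0.0280674
  π_2·L_2 = 0.36 × 0.0645141 = 0.0232251
  π_3·L_3 = 0.28 × 0.0258623 = 0.00724145
Denominator: 0.0280674 + 0.0232251 + 0.00724145 = 0.058534
So the posterior for Group 3 is 0.00724145 / 0.058534 ≈ 0.1237.

0.1237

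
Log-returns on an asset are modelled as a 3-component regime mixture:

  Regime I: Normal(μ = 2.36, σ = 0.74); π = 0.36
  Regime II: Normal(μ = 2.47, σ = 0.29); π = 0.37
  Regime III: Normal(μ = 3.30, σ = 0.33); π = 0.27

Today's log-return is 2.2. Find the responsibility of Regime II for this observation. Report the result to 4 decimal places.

Apply Bayes' rule: the posterior for each component is proportional to its prior times its likelihood at x.
Normal densities:
  L_I = (1/(0.74·√(2π)))·exp(−(2.2−2.36)²/(2·0.74²)) = 0.539111·exp(-0.02337) = 0.526656
  L_II = (1/(0.29·√(2π)))·exp(−(2.2−2.47)²/(2·0.29²)) = 1.375663·exp(-0.43341) = 0.891833
  L_III = (1/(0.33·√(2π)))·exp(−(2.2−3.30)²/(2·0.33²)) = 1.208916·exp(-5.55556) = 0.00467357
Unnormalised posteriors:
  P(Z=I)·L_I = 0.36 × 0.526656 = 0.189596
  P(Z=II)·L_II = 0.37 × 0.891833 = 0.329978
  P(Z=III)·L_III = 0.27 × 0.00467357 = 0.00126186
Marginal: 0.189596 + 0.329978 + 0.00126186 = 0.520836
So the posterior for Regime II is 0.329978 / 0.520836 ≈ 0.6336.

0.6336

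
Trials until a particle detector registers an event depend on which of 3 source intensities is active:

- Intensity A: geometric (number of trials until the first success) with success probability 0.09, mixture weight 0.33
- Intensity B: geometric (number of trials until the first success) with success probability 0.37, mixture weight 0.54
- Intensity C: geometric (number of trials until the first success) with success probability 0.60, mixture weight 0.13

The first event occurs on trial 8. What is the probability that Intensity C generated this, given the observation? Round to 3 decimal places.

By Bayes' theorem, P(k | x) = π_k f_k(x) / Σ_j π_j f_j(x).
Geometric probabilities:
  p_A = 0.09·(1−0.09)^7 = 0.09·0.516761 = 0.0465085
  p_B = 0.37·(1−0.37)^7 = 0.37·0.0393898 = 0.0145742
  p_C = 0.60·(1−0.60)^7 = 0.60·0.0016384 = 0.00098304
Prior × likelihood for each component:
  π_A·p_A = 0.33 × 0.0465085 = 0.0153478
  π_B·p_B = 0.54 × 0.0145742 = 0.00787008
  π_C·p_C = 0.13 × 0.00098304 = 0.000127795
Normaliser: 0.0153478 + 0.00787008 + 0.000127795 = 0.0233457
P(Intensity C | x) ≈ 0.005

0.005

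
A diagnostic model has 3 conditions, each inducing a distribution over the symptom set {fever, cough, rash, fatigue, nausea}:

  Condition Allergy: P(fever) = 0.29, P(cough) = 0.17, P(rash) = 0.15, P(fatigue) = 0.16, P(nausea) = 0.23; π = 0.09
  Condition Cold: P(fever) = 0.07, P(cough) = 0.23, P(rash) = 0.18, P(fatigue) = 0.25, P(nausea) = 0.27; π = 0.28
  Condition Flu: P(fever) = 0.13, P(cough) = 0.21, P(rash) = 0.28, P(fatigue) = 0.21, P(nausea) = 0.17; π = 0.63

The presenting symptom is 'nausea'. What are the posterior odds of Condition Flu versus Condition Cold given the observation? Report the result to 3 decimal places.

The posterior odds equal the prior odds times the likelihood ratio: (w_i/w_j)·(f_i(x)/f_j(x)).
Component likelihoods at x = 'nausea':
  L_Allergy = 0.23
  L_Cold = 0.27
  L_Flu = 0.17
0.1071 / 0.0756 ≈ 1.417

1.417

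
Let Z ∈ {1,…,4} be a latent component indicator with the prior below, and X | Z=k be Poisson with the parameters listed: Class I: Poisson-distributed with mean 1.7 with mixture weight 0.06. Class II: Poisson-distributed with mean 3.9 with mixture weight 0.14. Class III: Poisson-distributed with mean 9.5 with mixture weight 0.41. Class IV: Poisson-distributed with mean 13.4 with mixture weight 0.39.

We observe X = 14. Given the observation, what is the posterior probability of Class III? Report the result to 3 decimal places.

0.296

P(component k | x) = P(Z=k)·f_k(x) / marginal(x), where marginal(x) = Σ_j P(Z=j)·f_j(x).
Evaluate each component's likelihood at the observed value:
  f_I = e^(−1.7)·1.7^14/14! = 3.52838e-09
  f_II = e^(−3.9)·3.9^14/14! = 4.37268e-05
  f_III = e^(−9.5)·9.5^14/14! = 0.0418721
  f_IV = e^(−13.4)·13.4^14/14! = 0.104595
Unnormalised posteriors:
  P(Z=I)·f_I = 0.06 × 3.52838e-09 = 2.11703e-10
  P(Z=II)·f_II = 0.14 × 4.37268e-05 = 6.12175e-06
  P(Z=III)·f_III = 0.41 × 0.0418721 = 0.0171676
  P(Z=IV)·f_IV = 0.39 × 0.104595 = 0.0407922
Normaliser: 2.11703e-10 + 6.12175e-06 + 0.0171676 + 0.0407922 = 0.0579659
Responsibility of Class III: 0.0171676 / 0.0579659 ≈ 0.296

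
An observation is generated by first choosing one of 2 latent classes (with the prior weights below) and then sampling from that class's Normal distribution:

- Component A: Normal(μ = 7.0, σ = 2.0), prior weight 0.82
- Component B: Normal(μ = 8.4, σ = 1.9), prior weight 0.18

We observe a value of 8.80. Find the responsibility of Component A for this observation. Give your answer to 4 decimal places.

Apply Bayes' rule: the posterior for each component is proportional to its prior times its likelihood at x.
Component likelihoods at x = 8.80:
  p_A = (1/(2.0·√(2π)))·exp(−(8.80−7.0)²/(2·2.0²)) = 0.199471·exp(-0.40500) = 0.133043
  p_B = (1/(1.9·√(2π)))·exp(−(8.80−8.4)²/(2·1.9²)) = 0.209970·exp(-0.02216) = 0.205368
Multiply by the mixture weights:
  w_A·p_A = 0.82 × 0.133043 = 0.109095
  w_B·p_B = 0.18 × 0.205368 = 0.0369662
Normaliser: 0.109095 + 0.0369662 = 0.146061
P(Component A | 8.80) = 0.109095 / 0.146061 ≈ 0.7469

0.7469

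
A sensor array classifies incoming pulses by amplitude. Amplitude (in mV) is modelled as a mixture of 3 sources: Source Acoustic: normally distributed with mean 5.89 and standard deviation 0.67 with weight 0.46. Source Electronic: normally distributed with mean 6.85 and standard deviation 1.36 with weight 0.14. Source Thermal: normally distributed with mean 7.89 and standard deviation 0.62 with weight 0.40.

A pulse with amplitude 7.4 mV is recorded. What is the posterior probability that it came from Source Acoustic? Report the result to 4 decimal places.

0.0872

Posterior ∝ prior × likelihood, so P(k | x) ∝ P(Z=k) f_k(x); normalise over all components.
Component likelihoods at x = 7.4 mV:
  p_Acoustic = 0.0469762
  p_Electronic = 0.270307
  p_Thermal = 0.470854
Prior × likelihood for each component:
  P(Z=Acoustic)·p_Acoustic = 0.46 × 0.0469762 = 0.0216091
  P(Z=Electronic)·p_Electronic = 0.14 × 0.270307 = 0.037843
  P(Z=Thermal)·p_Thermal = 0.40 × 0.470854 = 0.188342
Normaliser: 0.0216091 + 0.037843 + 0.188342 = 0.247794
So the posterior for Source Acoustic is 0.0216091 / 0.247794 ≈ 0.0872.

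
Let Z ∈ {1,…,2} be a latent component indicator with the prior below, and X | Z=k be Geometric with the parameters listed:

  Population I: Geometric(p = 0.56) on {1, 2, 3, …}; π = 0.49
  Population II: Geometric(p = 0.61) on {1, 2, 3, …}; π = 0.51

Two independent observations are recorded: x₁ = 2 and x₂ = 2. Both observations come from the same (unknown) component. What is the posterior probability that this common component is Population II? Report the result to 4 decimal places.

P(component k | x) = w_k·f_k(x) / marginal(x), where marginal(x) = Σ_j w_j·f_j(x).
Since both observations come from the same component, the likelihood for component k is f_k(x₁)·f_k(x₂).
  L_I = [0.2464] × [0.2464] = 0.060713
  L_II = [0.2379] × [0.2379] = 0.0565964
Weight by the priors:
  w_I·L_I = 0.49 × 0.060713 = 0.0297494
  w_II·L_II = 0.51 × 0.0565964 = 0.0288642
Normaliser: 0.0297494 + 0.0288642 = 0.0586135
P(Population II | data) ≈ 0.4924

0.4924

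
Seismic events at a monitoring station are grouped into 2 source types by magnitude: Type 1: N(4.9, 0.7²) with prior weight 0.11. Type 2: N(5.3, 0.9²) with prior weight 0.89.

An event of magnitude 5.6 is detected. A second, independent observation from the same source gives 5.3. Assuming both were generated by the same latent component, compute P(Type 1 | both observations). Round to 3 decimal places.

Posterior ∝ prior × likelihood, so P(k | x) ∝ P(Z=k) f_k(x); normalise over all components.
Since both observations come from the same component, the likelihood for component k is f_k(x₁)·f_k(x₂).
  f_1 = [0.345672] × [0.484068] = 0.167329
  f_2 = [0.419315] × [0.443269] = 0.185869
Prior × likelihood for each component:
  P(Z=1)·f_1 = 0.11 × 0.167329 = 0.0184062
  P(Z=2)·f_2 = 0.89 × 0.185869 = 0.165424
Normaliser: 0.0184062 + 0.165424 = 0.18383
So the posterior for Type 1 is 0.0184062 / 0.18383 ≈ 0.100.

0.100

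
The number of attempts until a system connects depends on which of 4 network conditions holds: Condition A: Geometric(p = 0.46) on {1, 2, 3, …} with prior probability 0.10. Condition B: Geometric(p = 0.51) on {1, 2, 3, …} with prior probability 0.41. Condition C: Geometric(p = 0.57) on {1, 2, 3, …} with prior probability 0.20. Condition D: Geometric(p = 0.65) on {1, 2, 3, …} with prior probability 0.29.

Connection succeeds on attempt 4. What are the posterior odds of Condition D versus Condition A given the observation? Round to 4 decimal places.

1.1158

Posterior odds = (π_i f_i(x)) / (π_j f_j(x)); the normalising sum cancels.
Evaluate each component's likelihood at the observed value:
  p_A = 0.0724334
  p_B = 0.060001
  p_C = 0.045319
  p_D = 0.0278687
0.00808194 / 0.00724334 ≈ 1.1158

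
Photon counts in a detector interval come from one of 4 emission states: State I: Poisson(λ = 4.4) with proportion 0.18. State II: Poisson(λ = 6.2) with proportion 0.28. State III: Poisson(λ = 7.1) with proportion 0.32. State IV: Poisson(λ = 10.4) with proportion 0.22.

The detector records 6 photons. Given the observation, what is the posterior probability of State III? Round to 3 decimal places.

P(component k | x) = π_k·f_k(x) / marginal(x), where marginal(x) = Σ_j π_j·f_j(x).
Evaluate each component's likelihood at the observed value:
  f_I = e^(−4.4)·4.4^6/6! = 0.123734
  f_II = e^(−6.2)·6.2^6/6! = 0.1601
  f_III = e^(−7.1)·7.1^6/6! = 0.1468
  f_IV = e^(−10.4)·10.4^6/6! = 0.0534817
Prior × likelihood for each component:
  π_I·f_I = 0.18 × 0.123734 = 0.0222721
  π_II·f_II = 0.28 × 0.1601 = 0.0448281
  π_III·f_III = 0.32 × 0.1468 = 0.0469761
  π_IV·f_IV = 0.22 × 0.0534817 = 0.011766
Normaliser: 0.0222721 + 0.0448281 + 0.0469761 + 0.011766 = 0.125842
So the posterior for State III is 0.0469761 / 0.125842 ≈ 0.373.

0.373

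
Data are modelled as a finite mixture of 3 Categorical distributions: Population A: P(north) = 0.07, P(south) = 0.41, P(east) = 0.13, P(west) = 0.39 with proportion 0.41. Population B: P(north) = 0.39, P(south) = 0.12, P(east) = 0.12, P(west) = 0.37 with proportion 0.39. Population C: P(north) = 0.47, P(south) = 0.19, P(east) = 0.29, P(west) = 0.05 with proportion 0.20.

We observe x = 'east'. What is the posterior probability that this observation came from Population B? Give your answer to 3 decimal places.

0.296

The responsibility of component k is π_k f_k(x) divided by Σ_j π_j f_j(x).
Component likelihoods at x = 'east':
  p_A = P(east | comp) = 0.13
  p_B = P(east | comp) = 0.12
  p_C = P(east | comp) = 0.29
Multiply by the mixture weights:
  π_A·p_A = 0.41 × 0.13 = 0.0533
  π_B·p_B = 0.39 × 0.12 = 0.0468
  π_C·p_C = 0.20 × 0.29 = 0.058
Sum: 0.0533 + 0.0468 + 0.058 = 0.1581
P(Population B | 'east') ≈ 0.296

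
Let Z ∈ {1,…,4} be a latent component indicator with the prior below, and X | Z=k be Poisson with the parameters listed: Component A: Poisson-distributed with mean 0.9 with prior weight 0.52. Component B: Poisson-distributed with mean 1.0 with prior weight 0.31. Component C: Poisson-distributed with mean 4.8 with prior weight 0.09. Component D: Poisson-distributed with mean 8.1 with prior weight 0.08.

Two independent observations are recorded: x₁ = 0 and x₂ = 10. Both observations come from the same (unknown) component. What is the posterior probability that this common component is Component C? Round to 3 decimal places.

The responsibility of component k is π_k f_k(x) divided by Σ_j π_j f_j(x).
Since both observations come from the same component, the likelihood for component k is f_k(x₁)·f_k(x₂).
  p_A = [0.40657] × [3.90658e-08] = 1.5883e-08
  p_B = [0.367879] × [1.01378e-07] = 3.72948e-08
  p_C = [0.00822975] × [0.0147243] = 0.000121178
  p_D = [0.000303539] × [0.101696] = 3.08686e-05
Prior × likelihood for each component:
  π_A·p_A = 0.52 × 1.5883e-08 = 8.25915e-09
  π_B·p_B = 0.31 × 3.72948e-08 = 1.15614e-08
  π_C·p_C = 0.09 × 0.000121178 = 1.0906e-05
  π_D·p_D = 0.08 × 3.08686e-05 = 2.46949e-06
Normaliser: 8.25915e-09 + 1.15614e-08 + 1.0906e-05 + 2.46949e-06 = 1.33953e-05
P(Component C | x₁, x₂) = 1.0906e-05 / 1.33953e-05 ≈ 0.814

0.814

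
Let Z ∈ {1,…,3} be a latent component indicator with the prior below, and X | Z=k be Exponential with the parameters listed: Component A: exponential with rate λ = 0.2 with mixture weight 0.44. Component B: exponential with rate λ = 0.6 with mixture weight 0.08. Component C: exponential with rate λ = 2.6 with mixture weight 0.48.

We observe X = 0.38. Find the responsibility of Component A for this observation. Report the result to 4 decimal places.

P(component k | x) = P(Z=k)·f_k(x) / marginal(x), where marginal(x) = Σ_j P(Z=j)·f_j(x).
Component likelihoods at x = 0.38:
  f_A = 0.185363
  f_B = 0.477675
  f_C = 0.968034
Multiply by the mixture weights:
  P(Z=A)·f_A = 0.44 × 0.185363 = 0.0815598
  P(Z=B)·f_B = 0.08 × 0.477675 = 0.038214
  P(Z=C)·f_C = 0.48 × 0.968034 = 0.464656
Normaliser: 0.0815598 + 0.038214 + 0.464656 = 0.58443
P(Component A | x) = 0.0815598 / 0.58443 ≈ 0.1396

0.1396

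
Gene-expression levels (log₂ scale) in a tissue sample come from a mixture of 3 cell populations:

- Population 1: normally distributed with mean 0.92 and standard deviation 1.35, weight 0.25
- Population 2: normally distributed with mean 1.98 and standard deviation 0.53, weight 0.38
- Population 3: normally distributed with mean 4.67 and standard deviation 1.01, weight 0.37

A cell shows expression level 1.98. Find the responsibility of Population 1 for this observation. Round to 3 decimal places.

0.158

The responsibility of component k is π_k f_k(x) divided by Σ_j π_j f_j(x).
Normal densities:
  p_1 = 0.217121
  p_2 = 0.752721
  p_3 = 0.0113828
Prior × likelihood for each component:
  π_1·p_1 = 0.25 × 0.217121 = 0.0542802
  π_2·p_2 = 0.38 × 0.752721 = 0.286034
  π_3·p_3 = 0.37 × 0.0113828 = 0.00421165
Normaliser: 0.0542802 + 0.286034 + 0.00421165 = 0.344526
P(Population 1 | the observation) = 0.0542802 / 0.344526 ≈ 0.158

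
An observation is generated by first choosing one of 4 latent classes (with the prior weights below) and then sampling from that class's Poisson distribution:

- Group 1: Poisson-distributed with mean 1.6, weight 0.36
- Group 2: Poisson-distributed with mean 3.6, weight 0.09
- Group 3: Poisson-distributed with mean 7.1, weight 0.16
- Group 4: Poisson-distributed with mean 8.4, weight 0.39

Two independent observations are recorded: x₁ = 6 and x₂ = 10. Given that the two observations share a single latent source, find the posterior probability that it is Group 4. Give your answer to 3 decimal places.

P(component k | x) = π_k·f_k(x) / marginal(x), where marginal(x) = Σ_j π_j·f_j(x).
Since both observations come from the same component, the likelihood for component k is f_k(x₁)·f_k(x₂).
  f_1 = [0.00470453] × [6.11738e-06] = 2.87794e-08
  f_2 = [0.0826081] × [0.00275297] = 0.000227418
  f_3 = [0.1468] × [0.0740167] = 0.0108657
  f_4 = [0.109716] × [0.108382] = 0.0118912
Weight by the priors:
  π_1·f_1 = 0.36 × 2.87794e-08 = 1.03606e-08
  π_2·f_2 = 0.09 × 0.000227418 = 2.04676e-05
  π_3·f_3 = 0.16 × 0.0108657 = 0.00173851
  π_4·f_4 = 0.39 × 0.0118912 = 0.00463757
Denominator: 1.03606e-08 + 2.04676e-05 + 0.00173851 + 0.00463757 = 0.00639655
Responsibility of Group 4: 0.00463757 / 0.00639655 ≈ 0.725

0.725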